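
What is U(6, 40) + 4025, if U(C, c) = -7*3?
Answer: 4004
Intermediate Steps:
U(C, c) = -21
U(6, 40) + 4025 = -21 + 4025 = 4004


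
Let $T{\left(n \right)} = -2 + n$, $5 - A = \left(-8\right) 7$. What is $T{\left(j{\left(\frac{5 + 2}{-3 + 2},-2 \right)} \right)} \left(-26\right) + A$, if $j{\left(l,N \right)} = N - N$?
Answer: $113$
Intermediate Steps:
$A = 61$ ($A = 5 - \left(-8\right) 7 = 5 - -56 = 5 + 56 = 61$)
$j{\left(l,N \right)} = 0$
$T{\left(j{\left(\frac{5 + 2}{-3 + 2},-2 \right)} \right)} \left(-26\right) + A = \left(-2 + 0\right) \left(-26\right) + 61 = \left(-2\right) \left(-26\right) + 61 = 52 + 61 = 113$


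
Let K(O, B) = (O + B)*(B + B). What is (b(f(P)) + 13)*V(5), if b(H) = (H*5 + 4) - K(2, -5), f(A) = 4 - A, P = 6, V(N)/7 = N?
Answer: -805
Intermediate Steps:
V(N) = 7*N
K(O, B) = 2*B*(B + O) (K(O, B) = (B + O)*(2*B) = 2*B*(B + O))
b(H) = -26 + 5*H (b(H) = (H*5 + 4) - 2*(-5)*(-5 + 2) = (5*H + 4) - 2*(-5)*(-3) = (4 + 5*H) - 1*30 = (4 + 5*H) - 30 = -26 + 5*H)
(b(f(P)) + 13)*V(5) = ((-26 + 5*(4 - 1*6)) + 13)*(7*5) = ((-26 + 5*(4 - 6)) + 13)*35 = ((-26 + 5*(-2)) + 13)*35 = ((-26 - 10) + 13)*35 = (-36 + 13)*35 = -23*35 = -805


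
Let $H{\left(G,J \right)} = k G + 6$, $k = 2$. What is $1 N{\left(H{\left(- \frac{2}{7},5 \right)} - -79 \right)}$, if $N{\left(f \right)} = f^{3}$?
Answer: $\frac{206425071}{343} \approx 6.0182 \cdot 10^{5}$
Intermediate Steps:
$H{\left(G,J \right)} = 6 + 2 G$ ($H{\left(G,J \right)} = 2 G + 6 = 6 + 2 G$)
$1 N{\left(H{\left(- \frac{2}{7},5 \right)} - -79 \right)} = 1 \left(\left(6 + 2 \left(- \frac{2}{7}\right)\right) - -79\right)^{3} = 1 \left(\left(6 + 2 \left(\left(-2\right) \frac{1}{7}\right)\right) + 79\right)^{3} = 1 \left(\left(6 + 2 \left(- \frac{2}{7}\right)\right) + 79\right)^{3} = 1 \left(\left(6 - \frac{4}{7}\right) + 79\right)^{3} = 1 \left(\frac{38}{7} + 79\right)^{3} = 1 \left(\frac{591}{7}\right)^{3} = 1 \cdot \frac{206425071}{343} = \frac{206425071}{343}$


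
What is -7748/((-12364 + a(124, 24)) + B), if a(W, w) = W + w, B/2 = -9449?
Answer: 3874/15557 ≈ 0.24902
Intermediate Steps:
B = -18898 (B = 2*(-9449) = -18898)
-7748/((-12364 + a(124, 24)) + B) = -7748/((-12364 + (124 + 24)) - 18898) = -7748/((-12364 + 148) - 18898) = -7748/(-12216 - 18898) = -7748/(-31114) = -7748*(-1/31114) = 3874/15557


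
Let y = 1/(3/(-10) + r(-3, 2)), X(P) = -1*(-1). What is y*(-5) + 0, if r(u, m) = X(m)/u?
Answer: 150/19 ≈ 7.8947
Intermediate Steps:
X(P) = 1
r(u, m) = 1/u
y = -30/19 (y = 1/(3/(-10) + 1/(-3)) = 1/(3*(-1/10) - 1/3) = 1/(-3/10 - 1/3) = 1/(-19/30) = -30/19 ≈ -1.5789)
y*(-5) + 0 = -30/19*(-5) + 0 = 150/19 + 0 = 150/19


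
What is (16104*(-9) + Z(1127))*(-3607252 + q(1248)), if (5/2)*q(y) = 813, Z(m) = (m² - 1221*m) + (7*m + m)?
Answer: 4361820509972/5 ≈ 8.7236e+11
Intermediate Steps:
Z(m) = m² - 1213*m (Z(m) = (m² - 1221*m) + 8*m = m² - 1213*m)
q(y) = 1626/5 (q(y) = (⅖)*813 = 1626/5)
(16104*(-9) + Z(1127))*(-3607252 + q(1248)) = (16104*(-9) + 1127*(-1213 + 1127))*(-3607252 + 1626/5) = (-144936 + 1127*(-86))*(-18034634/5) = (-144936 - 96922)*(-18034634/5) = -241858*(-18034634/5) = 4361820509972/5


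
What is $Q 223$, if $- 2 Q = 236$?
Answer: $-26314$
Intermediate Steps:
$Q = -118$ ($Q = \left(- \frac{1}{2}\right) 236 = -118$)
$Q 223 = \left(-118\right) 223 = -26314$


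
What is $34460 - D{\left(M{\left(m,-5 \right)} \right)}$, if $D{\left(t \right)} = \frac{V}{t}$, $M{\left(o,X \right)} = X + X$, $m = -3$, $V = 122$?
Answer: $\frac{172361}{5} \approx 34472.0$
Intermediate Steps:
$M{\left(o,X \right)} = 2 X$
$D{\left(t \right)} = \frac{122}{t}$
$34460 - D{\left(M{\left(m,-5 \right)} \right)} = 34460 - \frac{122}{2 \left(-5\right)} = 34460 - \frac{122}{-10} = 34460 - 122 \left(- \frac{1}{10}\right) = 34460 - - \frac{61}{5} = 34460 + \frac{61}{5} = \frac{172361}{5}$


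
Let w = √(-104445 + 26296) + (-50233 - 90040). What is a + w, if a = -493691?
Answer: -633964 + I*√78149 ≈ -6.3396e+5 + 279.55*I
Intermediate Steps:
w = -140273 + I*√78149 (w = √(-78149) - 140273 = I*√78149 - 140273 = -140273 + I*√78149 ≈ -1.4027e+5 + 279.55*I)
a + w = -493691 + (-140273 + I*√78149) = -633964 + I*√78149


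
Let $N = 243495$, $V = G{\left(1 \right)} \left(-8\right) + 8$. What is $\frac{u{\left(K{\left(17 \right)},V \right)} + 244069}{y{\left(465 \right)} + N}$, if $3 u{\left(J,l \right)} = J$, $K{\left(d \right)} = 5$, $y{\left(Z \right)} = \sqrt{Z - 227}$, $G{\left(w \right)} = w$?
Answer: $\frac{8489998140}{8469973541} - \frac{732212 \sqrt{238}}{177869444361} \approx 1.0023$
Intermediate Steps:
$y{\left(Z \right)} = \sqrt{-227 + Z}$
$V = 0$ ($V = 1 \left(-8\right) + 8 = -8 + 8 = 0$)
$u{\left(J,l \right)} = \frac{J}{3}$
$\frac{u{\left(K{\left(17 \right)},V \right)} + 244069}{y{\left(465 \right)} + N} = \frac{\frac{1}{3} \cdot 5 + 244069}{\sqrt{-227 + 465} + 243495} = \frac{\frac{5}{3} + 244069}{\sqrt{238} + 243495} = \frac{732212}{3 \left(243495 + \sqrt{238}\right)}$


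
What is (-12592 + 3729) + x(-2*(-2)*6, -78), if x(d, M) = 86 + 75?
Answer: -8702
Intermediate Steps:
x(d, M) = 161
(-12592 + 3729) + x(-2*(-2)*6, -78) = (-12592 + 3729) + 161 = -8863 + 161 = -8702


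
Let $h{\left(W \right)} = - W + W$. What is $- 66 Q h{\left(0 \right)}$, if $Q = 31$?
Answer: $0$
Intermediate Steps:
$h{\left(W \right)} = 0$
$- 66 Q h{\left(0 \right)} = \left(-66\right) 31 \cdot 0 = \left(-2046\right) 0 = 0$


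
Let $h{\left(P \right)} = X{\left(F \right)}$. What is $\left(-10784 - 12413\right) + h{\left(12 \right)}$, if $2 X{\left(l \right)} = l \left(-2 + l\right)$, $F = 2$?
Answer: $-23197$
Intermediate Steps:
$X{\left(l \right)} = \frac{l \left(-2 + l\right)}{2}$
$h{\left(P \right)} = 0$ ($h{\left(P \right)} = \frac{1}{2} \cdot 2 \left(-2 + 2\right) = \frac{1}{2} \cdot 2 \cdot 0 = 0$)
$\left(-10784 - 12413\right) + h{\left(12 \right)} = \left(-10784 - 12413\right) + 0 = -23197 + 0 = -23197$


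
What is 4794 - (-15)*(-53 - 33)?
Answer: 3504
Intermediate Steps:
4794 - (-15)*(-53 - 33) = 4794 - (-15)*(-86) = 4794 - 1*1290 = 4794 - 1290 = 3504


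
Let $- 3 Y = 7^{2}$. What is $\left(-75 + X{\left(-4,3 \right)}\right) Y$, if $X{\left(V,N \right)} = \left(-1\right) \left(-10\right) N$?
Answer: $735$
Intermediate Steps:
$Y = - \frac{49}{3}$ ($Y = - \frac{7^{2}}{3} = \left(- \frac{1}{3}\right) 49 = - \frac{49}{3} \approx -16.333$)
$X{\left(V,N \right)} = 10 N$
$\left(-75 + X{\left(-4,3 \right)}\right) Y = \left(-75 + 10 \cdot 3\right) \left(- \frac{49}{3}\right) = \left(-75 + 30\right) \left(- \frac{49}{3}\right) = \left(-45\right) \left(- \frac{49}{3}\right) = 735$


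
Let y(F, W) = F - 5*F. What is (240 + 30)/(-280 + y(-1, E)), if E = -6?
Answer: -45/46 ≈ -0.97826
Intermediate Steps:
y(F, W) = -4*F
(240 + 30)/(-280 + y(-1, E)) = (240 + 30)/(-280 - 4*(-1)) = 270/(-280 + 4) = 270/(-276) = 270*(-1/276) = -45/46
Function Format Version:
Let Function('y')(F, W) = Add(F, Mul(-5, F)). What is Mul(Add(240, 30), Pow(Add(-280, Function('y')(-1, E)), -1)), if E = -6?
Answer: Rational(-45, 46) ≈ -0.97826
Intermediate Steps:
Function('y')(F, W) = Mul(-4, F)
Mul(Add(240, 30), Pow(Add(-280, Function('y')(-1, E)), -1)) = Mul(Add(240, 30), Pow(Add(-280, Mul(-4, -1)), -1)) = Mul(270, Pow(Add(-280, 4), -1)) = Mul(270, Pow(-276, -1)) = Mul(270, Rational(-1, 276)) = Rational(-45, 46)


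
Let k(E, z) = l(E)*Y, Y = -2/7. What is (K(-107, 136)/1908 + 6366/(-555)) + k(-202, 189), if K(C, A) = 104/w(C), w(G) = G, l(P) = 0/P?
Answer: -108309568/9442215 ≈ -11.471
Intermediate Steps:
l(P) = 0
Y = -2/7 (Y = -2*⅐ = -2/7 ≈ -0.28571)
K(C, A) = 104/C
k(E, z) = 0 (k(E, z) = 0*(-2/7) = 0)
(K(-107, 136)/1908 + 6366/(-555)) + k(-202, 189) = ((104/(-107))/1908 + 6366/(-555)) + 0 = ((104*(-1/107))*(1/1908) + 6366*(-1/555)) + 0 = (-104/107*1/1908 - 2122/185) + 0 = (-26/51039 - 2122/185) + 0 = -108309568/9442215 + 0 = -108309568/9442215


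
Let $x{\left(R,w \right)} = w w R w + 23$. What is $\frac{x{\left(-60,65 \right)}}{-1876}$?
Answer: $\frac{16477477}{1876} \approx 8783.3$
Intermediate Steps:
$x{\left(R,w \right)} = 23 + R w^{3}$ ($x{\left(R,w \right)} = w^{2} R w + 23 = R w^{2} w + 23 = R w^{3} + 23 = 23 + R w^{3}$)
$\frac{x{\left(-60,65 \right)}}{-1876} = \frac{23 - 60 \cdot 65^{3}}{-1876} = \left(23 - 16477500\right) \left(- \frac{1}{1876}\right) = \left(-16477477\right) \left(- \frac{1}{1876}\right) = \frac{16477477}{1876}$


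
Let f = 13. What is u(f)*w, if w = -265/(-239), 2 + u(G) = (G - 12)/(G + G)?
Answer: -13515/6214 ≈ -2.1749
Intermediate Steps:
u(G) = -2 + (-12 + G)/(2*G) (u(G) = -2 + (G - 12)/(G + G) = -2 + (-12 + G)/((2*G)) = -2 + (-12 + G)*(1/(2*G)) = -2 + (-12 + G)/(2*G))
w = 265/239 (w = -265*(-1/239) = 265/239 ≈ 1.1088)
u(f)*w = (-3/2 - 6/13)*(265/239) = -51/26*265/239 = -13515/6214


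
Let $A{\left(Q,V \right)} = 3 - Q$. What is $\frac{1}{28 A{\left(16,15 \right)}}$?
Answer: $- \frac{1}{364} \approx -0.0027473$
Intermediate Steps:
$\frac{1}{28 A{\left(16,15 \right)}} = \frac{1}{28 \left(3 - 16\right)} = \frac{1}{28 \left(-13\right)} = \frac{1}{-364} = - \frac{1}{364}$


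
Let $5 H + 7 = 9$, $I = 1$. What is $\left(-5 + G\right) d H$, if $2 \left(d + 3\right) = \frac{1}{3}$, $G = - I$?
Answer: $\frac{34}{5} \approx 6.8$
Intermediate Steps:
$G = -1$ ($G = \left(-1\right) 1 = -1$)
$H = \frac{2}{5}$ ($H = - \frac{7}{5} + \frac{1}{5} \cdot 9 = - \frac{7}{5} + \frac{9}{5} = \frac{2}{5} \approx 0.4$)
$d = - \frac{17}{6}$ ($d = -3 + \frac{1}{2 \cdot 3} = -3 + \frac{1}{2} \cdot \frac{1}{3} = -3 + \frac{1}{6} = - \frac{17}{6} \approx -2.8333$)
$\left(-5 + G\right) d H = \left(-5 - 1\right) \left(- \frac{17}{6}\right) \frac{2}{5} = \left(-6\right) \left(- \frac{17}{6}\right) \frac{2}{5} = 17 \cdot \frac{2}{5} = \frac{34}{5}$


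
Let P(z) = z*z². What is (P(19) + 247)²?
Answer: 50495236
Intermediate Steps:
P(z) = z³
(P(19) + 247)² = (19³ + 247)² = (6859 + 247)² = 7106² = 50495236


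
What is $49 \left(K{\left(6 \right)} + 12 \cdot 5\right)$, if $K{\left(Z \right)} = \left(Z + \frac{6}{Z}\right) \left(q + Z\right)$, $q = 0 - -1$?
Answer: $5341$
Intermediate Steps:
$q = 1$ ($q = 0 + 1 = 1$)
$K{\left(Z \right)} = \left(1 + Z\right) \left(Z + \frac{6}{Z}\right)$ ($K{\left(Z \right)} = \left(Z + \frac{6}{Z}\right) \left(1 + Z\right) = \left(1 + Z\right) \left(Z + \frac{6}{Z}\right)$)
$49 \left(K{\left(6 \right)} + 12 \cdot 5\right) = 49 \left(\left(6 + 6 + 6^{2} + \frac{6}{6}\right) + 12 \cdot 5\right) = 49 \left(\left(6 + 6 + 36 + 6 \cdot \frac{1}{6}\right) + 60\right) = 49 \left(\left(6 + 6 + 36 + 1\right) + 60\right) = 49 \left(49 + 60\right) = 49 \cdot 109 = 5341$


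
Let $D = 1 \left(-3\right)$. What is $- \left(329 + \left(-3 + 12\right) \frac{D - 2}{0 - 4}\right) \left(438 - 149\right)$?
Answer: $- \frac{393329}{4} \approx -98332.0$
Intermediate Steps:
$D = -3$
$- \left(329 + \left(-3 + 12\right) \frac{D - 2}{0 - 4}\right) \left(438 - 149\right) = - \left(329 + \left(-3 + 12\right) \frac{-3 - 2}{0 - 4}\right) \left(438 - 149\right) = - \left(329 + 9 \left(- \frac{5}{-4}\right)\right) 289 = - \left(329 + 9 \left(\left(-5\right) \left(- \frac{1}{4}\right)\right)\right) 289 = - \left(329 + 9 \cdot \frac{5}{4}\right) 289 = - \left(329 + \frac{45}{4}\right) 289 = - \frac{1361 \cdot 289}{4} = \left(-1\right) \frac{393329}{4} = - \frac{393329}{4}$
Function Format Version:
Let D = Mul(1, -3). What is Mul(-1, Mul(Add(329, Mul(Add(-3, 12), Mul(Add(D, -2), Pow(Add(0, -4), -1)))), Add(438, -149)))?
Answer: Rational(-393329, 4) ≈ -98332.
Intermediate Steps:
D = -3
Mul(-1, Mul(Add(329, Mul(Add(-3, 12), Mul(Add(D, -2), Pow(Add(0, -4), -1)))), Add(438, -149))) = Mul(-1, Mul(Add(329, Mul(Add(-3, 12), Mul(Add(-3, -2), Pow(Add(0, -4), -1)))), Add(438, -149))) = Mul(-1, Mul(Add(329, Mul(9, Mul(-5, Pow(-4, -1)))), 289)) = Mul(-1, Mul(Add(329, Mul(9, Mul(-5, Rational(-1, 4)))), 289)) = Mul(-1, Mul(Add(329, Mul(9, Rational(5, 4))), 289)) = Mul(-1, Mul(Add(329, Rational(45, 4)), 289)) = Mul(-1, Mul(Rational(1361, 4), 289)) = Mul(-1, Rational(393329, 4)) = Rational(-393329, 4)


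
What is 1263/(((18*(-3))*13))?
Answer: -421/234 ≈ -1.7991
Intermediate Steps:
1263/(((18*(-3))*13)) = 1263/((-54*13)) = 1263/(-702) = 1263*(-1/702) = -421/234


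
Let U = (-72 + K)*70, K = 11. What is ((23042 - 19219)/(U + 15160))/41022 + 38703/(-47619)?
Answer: -174642352397/214876927980 ≈ -0.81276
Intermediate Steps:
U = -4270 (U = (-72 + 11)*70 = -61*70 = -4270)
((23042 - 19219)/(U + 15160))/41022 + 38703/(-47619) = ((23042 - 19219)/(-4270 + 15160))/41022 + 38703/(-47619) = (3823/10890)*(1/41022) + 38703*(-1/47619) = (3823*(1/10890))*(1/41022) - 12901/15873 = (3823/10890)*(1/41022) - 12901/15873 = 3823/446729580 - 12901/15873 = -174642352397/214876927980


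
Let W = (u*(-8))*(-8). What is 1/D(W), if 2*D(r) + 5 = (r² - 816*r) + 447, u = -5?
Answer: 1/181981 ≈ 5.4951e-6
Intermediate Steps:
W = -320 (W = -5*(-8)*(-8) = 40*(-8) = -320)
D(r) = 221 + r²/2 - 408*r (D(r) = -5/2 + ((r² - 816*r) + 447)/2 = -5/2 + (447 + r² - 816*r)/2 = -5/2 + (447/2 + r²/2 - 408*r) = 221 + r²/2 - 408*r)
1/D(W) = 1/(221 + (½)*(-320)² - 408*(-320)) = 1/(221 + (½)*102400 + 130560) = 1/(221 + 51200 + 130560) = 1/181981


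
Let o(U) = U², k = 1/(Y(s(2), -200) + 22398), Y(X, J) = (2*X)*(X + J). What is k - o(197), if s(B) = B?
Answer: -838507253/21606 ≈ -38809.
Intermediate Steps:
Y(X, J) = 2*X*(J + X) (Y(X, J) = (2*X)*(J + X) = 2*X*(J + X))
k = 1/21606 (k = 1/(2*2*(-200 + 2) + 22398) = 1/(2*2*(-198) + 22398) = 1/(-792 + 22398) = 1/21606 ≈ 4.6283e-5)
k - o(197) = 1/21606 - 1*197² = 1/21606 - 1*38809 = 1/21606 - 38809 = -838507253/21606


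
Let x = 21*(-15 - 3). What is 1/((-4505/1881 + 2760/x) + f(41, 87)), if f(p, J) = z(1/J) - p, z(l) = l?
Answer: -381843/19353749 ≈ -0.019730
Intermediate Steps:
x = -378 (x = 21*(-18) = -378)
f(p, J) = 1/J - p
1/((-4505/1881 + 2760/x) + f(41, 87)) = 1/((-4505/1881 + 2760/(-378)) + (1/87 - 1*41)) = 1/((-4505*1/1881 + 2760*(-1/378)) + (1/87 - 41)) = 1/((-4505/1881 - 460/63) - 3566/87) = 1/(-127675/13167 - 3566/87) = 1/(-19353749/381843) = -381843/19353749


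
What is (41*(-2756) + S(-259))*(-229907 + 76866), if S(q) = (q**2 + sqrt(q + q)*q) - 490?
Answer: 7101867605 + 39637619*I*sqrt(518) ≈ 7.1019e+9 + 9.0214e+8*I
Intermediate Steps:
S(q) = -490 + q**2 + sqrt(2)*q**(3/2) (S(q) = (q**2 + sqrt(2*q)*q) - 490 = (q**2 + (sqrt(2)*sqrt(q))*q) - 490 = (q**2 + sqrt(2)*q**(3/2)) - 490 = -490 + q**2 + sqrt(2)*q**(3/2))
(41*(-2756) + S(-259))*(-229907 + 76866) = (41*(-2756) + (-490 + (-259)**2 + sqrt(2)*(-259)**(3/2)))*(-229907 + 76866) = (-112996 + (-490 + 67081 + sqrt(2)*(-259*I*sqrt(259))))*(-153041) = (-112996 + (-490 + 67081 - 259*I*sqrt(518)))*(-153041) = (-112996 + (66591 - 259*I*sqrt(518)))*(-153041) = (-46405 - 259*I*sqrt(518))*(-153041) = 7101867605 + 39637619*I*sqrt(518)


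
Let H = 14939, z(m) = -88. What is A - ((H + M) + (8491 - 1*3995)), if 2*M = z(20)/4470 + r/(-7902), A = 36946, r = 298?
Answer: 103087250843/5886990 ≈ 17511.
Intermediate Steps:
M = -168953/5886990 (M = (-88/4470 + 298/(-7902))/2 = (-88*1/4470 + 298*(-1/7902))/2 = (-44/2235 - 149/3951)/2 = (½)*(-168953/2943495) = -168953/5886990 ≈ -0.028699)
A - ((H + M) + (8491 - 1*3995)) = 36946 - ((14939 - 168953/5886990) + (8491 - 1*3995)) = 36946 - (87945574657/5886990 + (8491 - 3995)) = 36946 - (87945574657/5886990 + 4496) = 36946 - 1*114413481697/5886990 = 36946 - 114413481697/5886990 = 103087250843/5886990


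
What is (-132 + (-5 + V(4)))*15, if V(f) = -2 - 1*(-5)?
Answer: -2010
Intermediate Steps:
V(f) = 3 (V(f) = -2 + 5 = 3)
(-132 + (-5 + V(4)))*15 = (-132 + (-5 + 3))*15 = (-132 - 2)*15 = -134*15 = -2010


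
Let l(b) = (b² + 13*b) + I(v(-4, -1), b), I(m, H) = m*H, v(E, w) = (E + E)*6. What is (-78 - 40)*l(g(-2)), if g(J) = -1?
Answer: -4248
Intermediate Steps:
v(E, w) = 12*E (v(E, w) = (2*E)*6 = 12*E)
I(m, H) = H*m
l(b) = b² - 35*b (l(b) = (b² + 13*b) + b*(12*(-4)) = (b² + 13*b) + b*(-48) = (b² + 13*b) - 48*b = b² - 35*b)
(-78 - 40)*l(g(-2)) = (-78 - 40)*(-(-35 - 1)) = -(-118)*(-36) = -118*36 = -4248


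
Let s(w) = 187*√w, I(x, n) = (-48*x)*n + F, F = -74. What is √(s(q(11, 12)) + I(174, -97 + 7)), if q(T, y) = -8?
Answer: √(751606 + 374*I*√2) ≈ 866.95 + 0.305*I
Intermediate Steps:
I(x, n) = -74 - 48*n*x (I(x, n) = (-48*x)*n - 74 = -48*n*x - 74 = -74 - 48*n*x)
√(s(q(11, 12)) + I(174, -97 + 7)) = √(187*√(-8) + (-74 - 48*(-97 + 7)*174)) = √(187*(2*I*√2) + (-74 - 48*(-90)*174)) = √(374*I*√2 + (-74 + 751680)) = √(374*I*√2 + 751606) = √(751606 + 374*I*√2)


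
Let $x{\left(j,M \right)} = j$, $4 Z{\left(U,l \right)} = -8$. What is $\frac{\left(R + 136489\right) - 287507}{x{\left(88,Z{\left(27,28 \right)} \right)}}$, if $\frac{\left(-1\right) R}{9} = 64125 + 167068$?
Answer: $- \frac{2231755}{88} \approx -25361.0$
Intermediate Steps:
$R = -2080737$ ($R = - 9 \left(64125 + 167068\right) = \left(-9\right) 231193 = -2080737$)
$Z{\left(U,l \right)} = -2$ ($Z{\left(U,l \right)} = \frac{1}{4} \left(-8\right) = -2$)
$\frac{\left(R + 136489\right) - 287507}{x{\left(88,Z{\left(27,28 \right)} \right)}} = \frac{\left(-2080737 + 136489\right) - 287507}{88} = \left(-1944248 - 287507\right) \frac{1}{88} = \left(-2231755\right) \frac{1}{88} = - \frac{2231755}{88}$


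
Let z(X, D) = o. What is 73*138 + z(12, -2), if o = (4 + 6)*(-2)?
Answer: 10054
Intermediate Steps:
o = -20 (o = 10*(-2) = -20)
z(X, D) = -20
73*138 + z(12, -2) = 73*138 - 20 = 10074 - 20 = 10054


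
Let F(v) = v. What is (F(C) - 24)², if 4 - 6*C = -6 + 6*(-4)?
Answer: 3025/9 ≈ 336.11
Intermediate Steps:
C = 17/3 (C = ⅔ - (-6 + 6*(-4))/6 = ⅔ - (-6 - 24)/6 = ⅔ - ⅙*(-30) = ⅔ + 5 = 17/3 ≈ 5.6667)
(F(C) - 24)² = (17/3 - 24)² = (-55/3)² = 3025/9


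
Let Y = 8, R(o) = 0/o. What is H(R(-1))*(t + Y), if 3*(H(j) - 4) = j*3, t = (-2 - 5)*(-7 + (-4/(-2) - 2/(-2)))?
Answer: 144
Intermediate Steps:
R(o) = 0
t = 28 (t = -7*(-7 + (-4*(-1/2) - 2*(-1/2))) = -7*(-7 + (2 + 1)) = -7*(-7 + 3) = -7*(-4) = 28)
H(j) = 4 + j (H(j) = 4 + (j*3)/3 = 4 + (3*j)/3 = 4 + j)
H(R(-1))*(t + Y) = (4 + 0)*(28 + 8) = 4*36 = 144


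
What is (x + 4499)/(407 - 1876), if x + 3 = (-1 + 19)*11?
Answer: -4694/1469 ≈ -3.1954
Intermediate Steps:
x = 195 (x = -3 + (-1 + 19)*11 = -3 + 18*11 = -3 + 198 = 195)
(x + 4499)/(407 - 1876) = (195 + 4499)/(407 - 1876) = 4694/(-1469) = 4694*(-1/1469) = -4694/1469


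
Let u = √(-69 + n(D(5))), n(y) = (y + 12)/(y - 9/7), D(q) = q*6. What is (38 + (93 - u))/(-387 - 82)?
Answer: -131/469 + 5*I*√12127/31423 ≈ -0.27932 + 0.017523*I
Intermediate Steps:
D(q) = 6*q
n(y) = (12 + y)/(-9/7 + y) (n(y) = (12 + y)/(y - 9*⅐) = (12 + y)/(y - 9/7) = (12 + y)/(-9/7 + y))
u = 5*I*√12127/67 (u = √(-69 + 7*(12 + 6*5)/(-9 + 7*(6*5))) = √(-69 + 7*(12 + 30)/(-9 + 7*30)) = √(-69 + 7*42/(-9 + 210)) = √(-69 + 7*42/201) = √(-69 + 7*(1/201)*42) = √(-69 + 98/67) = √(-4525/67) = 5*I*√12127/67 ≈ 8.2181*I)
(38 + (93 - u))/(-387 - 82) = (38 + (93 - 5*I*√12127/67))/(-387 - 82) = (38 + (93 - 5*I*√12127/67))/(-469) = (131 - 5*I*√12127/67)*(-1/469) = -131/469 + 5*I*√12127/31423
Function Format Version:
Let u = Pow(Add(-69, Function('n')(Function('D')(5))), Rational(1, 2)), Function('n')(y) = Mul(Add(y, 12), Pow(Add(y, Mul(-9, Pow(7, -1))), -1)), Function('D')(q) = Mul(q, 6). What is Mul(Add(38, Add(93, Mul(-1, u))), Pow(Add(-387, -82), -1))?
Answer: Add(Rational(-131, 469), Mul(Rational(5, 31423), I, Pow(12127, Rational(1, 2)))) ≈ Add(-0.27932, Mul(0.017523, I))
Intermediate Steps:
Function('D')(q) = Mul(6, q)
Function('n')(y) = Mul(Pow(Add(Rational(-9, 7), y), -1), Add(12, y)) (Function('n')(y) = Mul(Add(12, y), Pow(Add(y, Mul(-9, Rational(1, 7))), -1)) = Mul(Add(12, y), Pow(Add(y, Rational(-9, 7)), -1)) = Mul(Add(12, y), Pow(Add(Rational(-9, 7), y), -1)) = Mul(Pow(Add(Rational(-9, 7), y), -1), Add(12, y)))
u = Mul(Rational(5, 67), I, Pow(12127, Rational(1, 2))) (u = Pow(Add(-69, Mul(7, Pow(Add(-9, Mul(7, Mul(6, 5))), -1), Add(12, Mul(6, 5)))), Rational(1, 2)) = Pow(Add(-69, Mul(7, Pow(Add(-9, Mul(7, 30)), -1), Add(12, 30))), Rational(1, 2)) = Pow(Add(-69, Mul(7, Pow(Add(-9, 210), -1), 42)), Rational(1, 2)) = Pow(Add(-69, Mul(7, Pow(201, -1), 42)), Rational(1, 2)) = Pow(Add(-69, Mul(7, Rational(1, 201), 42)), Rational(1, 2)) = Pow(Add(-69, Rational(98, 67)), Rational(1, 2)) = Pow(Rational(-4525, 67), Rational(1, 2)) = Mul(Rational(5, 67), I, Pow(12127, Rational(1, 2))) ≈ Mul(8.2181, I))
Mul(Add(38, Add(93, Mul(-1, u))), Pow(Add(-387, -82), -1)) = Mul(Add(38, Add(93, Mul(-1, Mul(Rational(5, 67), I, Pow(12127, Rational(1, 2)))))), Pow(Add(-387, -82), -1)) = Mul(Add(38, Add(93, Mul(Rational(-5, 67), I, Pow(12127, Rational(1, 2))))), Pow(-469, -1)) = Mul(Add(131, Mul(Rational(-5, 67), I, Pow(12127, Rational(1, 2)))), Rational(-1, 469)) = Add(Rational(-131, 469), Mul(Rational(5, 31423), I, Pow(12127, Rational(1, 2))))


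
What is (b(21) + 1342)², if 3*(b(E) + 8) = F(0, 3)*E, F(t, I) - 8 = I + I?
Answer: 2050624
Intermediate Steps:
F(t, I) = 8 + 2*I (F(t, I) = 8 + (I + I) = 8 + 2*I)
b(E) = -8 + 14*E/3 (b(E) = -8 + ((8 + 2*3)*E)/3 = -8 + ((8 + 6)*E)/3 = -8 + (14*E)/3 = -8 + 14*E/3)
(b(21) + 1342)² = ((-8 + (14/3)*21) + 1342)² = ((-8 + 98) + 1342)² = (90 + 1342)² = 1432² = 2050624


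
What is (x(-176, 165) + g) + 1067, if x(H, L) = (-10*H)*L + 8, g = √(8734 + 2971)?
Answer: 291475 + √11705 ≈ 2.9158e+5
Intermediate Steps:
g = √11705 ≈ 108.19
x(H, L) = 8 - 10*H*L (x(H, L) = -10*H*L + 8 = 8 - 10*H*L)
(x(-176, 165) + g) + 1067 = ((8 - 10*(-176)*165) + √11705) + 1067 = ((8 + 290400) + √11705) + 1067 = (290408 + √11705) + 1067 = 291475 + √11705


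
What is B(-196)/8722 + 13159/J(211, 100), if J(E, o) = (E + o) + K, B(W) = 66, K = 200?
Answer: 8200466/318353 ≈ 25.759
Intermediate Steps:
J(E, o) = 200 + E + o (J(E, o) = (E + o) + 200 = 200 + E + o)
B(-196)/8722 + 13159/J(211, 100) = 66/8722 + 13159/(200 + 211 + 100) = 66*(1/8722) + 13159/511 = 33/4361 + 13159*(1/511) = 33/4361 + 13159/511 = 8200466/318353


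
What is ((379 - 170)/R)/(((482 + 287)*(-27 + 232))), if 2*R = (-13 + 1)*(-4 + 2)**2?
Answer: -209/3783480 ≈ -5.5240e-5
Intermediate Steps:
R = -24 (R = ((-13 + 1)*(-4 + 2)**2)/2 = (-12*(-2)**2)/2 = (-12*4)/2 = (1/2)*(-48) = -24)
((379 - 170)/R)/(((482 + 287)*(-27 + 232))) = ((379 - 170)/(-24))/(((482 + 287)*(-27 + 232))) = (209*(-1/24))/((769*205)) = -209/24/157645 = -209/24*1/157645 = -209/3783480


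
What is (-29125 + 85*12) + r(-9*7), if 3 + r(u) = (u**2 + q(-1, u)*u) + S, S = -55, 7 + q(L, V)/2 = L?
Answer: -23186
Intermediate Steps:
q(L, V) = -14 + 2*L
r(u) = -58 + u**2 - 16*u (r(u) = -3 + ((u**2 + (-14 + 2*(-1))*u) - 55) = -3 + ((u**2 + (-14 - 2)*u) - 55) = -3 + ((u**2 - 16*u) - 55) = -3 + (-55 + u**2 - 16*u) = -58 + u**2 - 16*u)
(-29125 + 85*12) + r(-9*7) = (-29125 + 85*12) + (-58 + (-9*7)**2 - (-144)*7) = (-29125 + 1020) + (-58 + (-63)**2 - 16*(-63)) = -28105 + (-58 + 3969 + 1008) = -28105 + 4919 = -23186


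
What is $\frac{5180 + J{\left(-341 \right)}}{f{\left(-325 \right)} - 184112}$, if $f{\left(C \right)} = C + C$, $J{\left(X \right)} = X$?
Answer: $- \frac{4839}{184762} \approx -0.02619$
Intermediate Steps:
$f{\left(C \right)} = 2 C$
$\frac{5180 + J{\left(-341 \right)}}{f{\left(-325 \right)} - 184112} = \frac{5180 - 341}{2 \left(-325\right) - 184112} = \frac{4839}{-650 - 184112} = \frac{4839}{-184762} = 4839 \left(- \frac{1}{184762}\right) = - \frac{4839}{184762}$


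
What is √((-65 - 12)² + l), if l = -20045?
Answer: 2*I*√3529 ≈ 118.81*I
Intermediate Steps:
√((-65 - 12)² + l) = √((-65 - 12)² - 20045) = √((-77)² - 20045) = √(5929 - 20045) = √(-14116) = 2*I*√3529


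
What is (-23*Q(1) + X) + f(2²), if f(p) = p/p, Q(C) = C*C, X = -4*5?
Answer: -42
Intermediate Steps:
X = -20
Q(C) = C²
f(p) = 1
(-23*Q(1) + X) + f(2²) = (-23*1² - 20) + 1 = (-23*1 - 20) + 1 = (-23 - 20) + 1 = -43 + 1 = -42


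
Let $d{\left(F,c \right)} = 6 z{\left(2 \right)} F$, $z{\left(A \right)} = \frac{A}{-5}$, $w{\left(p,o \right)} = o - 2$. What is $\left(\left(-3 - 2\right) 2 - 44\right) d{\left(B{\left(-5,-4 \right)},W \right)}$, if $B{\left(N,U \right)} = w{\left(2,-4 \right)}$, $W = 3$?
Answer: $- \frac{3888}{5} \approx -777.6$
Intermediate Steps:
$w{\left(p,o \right)} = -2 + o$ ($w{\left(p,o \right)} = o - 2 = -2 + o$)
$B{\left(N,U \right)} = -6$ ($B{\left(N,U \right)} = -2 - 4 = -6$)
$z{\left(A \right)} = - \frac{A}{5}$ ($z{\left(A \right)} = A \left(- \frac{1}{5}\right) = - \frac{A}{5}$)
$d{\left(F,c \right)} = - \frac{12 F}{5}$ ($d{\left(F,c \right)} = 6 \left(\left(- \frac{1}{5}\right) 2\right) F = 6 \left(- \frac{2}{5}\right) F = - \frac{12 F}{5}$)
$\left(\left(-3 - 2\right) 2 - 44\right) d{\left(B{\left(-5,-4 \right)},W \right)} = \left(\left(-3 - 2\right) 2 - 44\right) \left(\left(- \frac{12}{5}\right) \left(-6\right)\right) = \left(\left(-5\right) 2 - 44\right) \frac{72}{5} = \left(-10 - 44\right) \frac{72}{5} = \left(-54\right) \frac{72}{5} = - \frac{3888}{5}$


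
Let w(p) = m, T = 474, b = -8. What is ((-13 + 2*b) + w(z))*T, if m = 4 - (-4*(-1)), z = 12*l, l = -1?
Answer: -13746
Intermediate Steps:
z = -12 (z = 12*(-1) = -12)
m = 0 (m = 4 - 4 = 0)
w(p) = 0
((-13 + 2*b) + w(z))*T = ((-13 + 2*(-8)) + 0)*474 = ((-13 - 16) + 0)*474 = (-29 + 0)*474 = -29*474 = -13746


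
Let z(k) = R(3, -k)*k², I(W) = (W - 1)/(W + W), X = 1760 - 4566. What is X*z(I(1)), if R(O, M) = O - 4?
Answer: 0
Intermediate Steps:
X = -2806
R(O, M) = -4 + O
I(W) = (-1 + W)/(2*W) (I(W) = (-1 + W)/((2*W)) = (-1 + W)*(1/(2*W)) = (-1 + W)/(2*W))
z(k) = -k² (z(k) = (-4 + 3)*k² = -k²)
X*z(I(1)) = -(-2806)*((½)*(-1 + 1)/1)² = -(-2806)*((½)*1*0)² = -(-2806)*0² = -(-2806)*0 = -2806*0 = 0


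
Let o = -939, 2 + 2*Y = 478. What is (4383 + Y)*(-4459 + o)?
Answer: -24944158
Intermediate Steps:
Y = 238 (Y = -1 + (1/2)*478 = -1 + 239 = 238)
(4383 + Y)*(-4459 + o) = (4383 + 238)*(-4459 - 939) = 4621*(-5398) = -24944158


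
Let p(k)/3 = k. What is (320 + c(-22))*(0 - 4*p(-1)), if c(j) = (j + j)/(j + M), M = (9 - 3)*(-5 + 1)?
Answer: 88584/23 ≈ 3851.5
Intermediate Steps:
M = -24 (M = 6*(-4) = -24)
p(k) = 3*k
c(j) = 2*j/(-24 + j) (c(j) = (j + j)/(j - 24) = (2*j)/(-24 + j) = 2*j/(-24 + j))
(320 + c(-22))*(0 - 4*p(-1)) = (320 + 2*(-22)/(-24 - 22))*(0 - 12*(-1)) = (320 + 2*(-22)/(-46))*(0 - 4*(-3)) = (320 + 2*(-22)*(-1/46))*(0 + 12) = (320 + 22/23)*12 = (7382/23)*12 = 88584/23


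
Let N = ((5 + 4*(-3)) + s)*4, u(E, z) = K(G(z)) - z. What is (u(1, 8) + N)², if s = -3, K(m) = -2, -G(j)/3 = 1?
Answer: 2500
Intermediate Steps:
G(j) = -3 (G(j) = -3*1 = -3)
u(E, z) = -2 - z
N = -40 (N = ((5 + 4*(-3)) - 3)*4 = ((5 - 12) - 3)*4 = (-7 - 3)*4 = -10*4 = -40)
(u(1, 8) + N)² = ((-2 - 1*8) - 40)² = ((-2 - 8) - 40)² = (-10 - 40)² = (-50)² = 2500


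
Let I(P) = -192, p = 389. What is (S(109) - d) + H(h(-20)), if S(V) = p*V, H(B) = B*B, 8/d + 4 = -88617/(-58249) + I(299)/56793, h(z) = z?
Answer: 117153737059337/2736966785 ≈ 42804.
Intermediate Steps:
d = -8821694552/2736966785 (d = 8/(-4 + (-88617/(-58249) - 192/56793)) = 8/(-4 + (-88617*(-1/58249) - 192*1/56793)) = 8/(-4 + (88617/58249 - 64/18931)) = 8/(-4 + 1673880491/1102711819) = 8/(-2736966785/1102711819) = 8*(-1102711819/2736966785) = -8821694552/2736966785 ≈ -3.2232)
H(B) = B²
S(V) = 389*V
(S(109) - d) + H(h(-20)) = (389*109 - 1*(-8821694552/2736966785)) + (-20)² = (42401 + 8821694552/2736966785) + 400 = 116058950345337/2736966785 + 400 = 117153737059337/2736966785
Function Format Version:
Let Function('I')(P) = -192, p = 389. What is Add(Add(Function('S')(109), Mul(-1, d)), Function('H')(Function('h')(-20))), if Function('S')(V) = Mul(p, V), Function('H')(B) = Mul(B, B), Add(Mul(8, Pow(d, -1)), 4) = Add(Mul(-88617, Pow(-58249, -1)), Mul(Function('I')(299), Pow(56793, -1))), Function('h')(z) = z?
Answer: Rational(117153737059337, 2736966785) ≈ 42804.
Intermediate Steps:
d = Rational(-8821694552, 2736966785) (d = Mul(8, Pow(Add(-4, Add(Mul(-88617, Pow(-58249, -1)), Mul(-192, Pow(56793, -1)))), -1)) = Mul(8, Pow(Add(-4, Add(Mul(-88617, Rational(-1, 58249)), Mul(-192, Rational(1, 56793)))), -1)) = Mul(8, Pow(Add(-4, Add(Rational(88617, 58249), Rational(-64, 18931))), -1)) = Mul(8, Pow(Add(-4, Rational(1673880491, 1102711819)), -1)) = Mul(8, Pow(Rational(-2736966785, 1102711819), -1)) = Mul(8, Rational(-1102711819, 2736966785)) = Rational(-8821694552, 2736966785) ≈ -3.2232)
Function('H')(B) = Pow(B, 2)
Function('S')(V) = Mul(389, V)
Add(Add(Function('S')(109), Mul(-1, d)), Function('H')(Function('h')(-20))) = Add(Add(Mul(389, 109), Mul(-1, Rational(-8821694552, 2736966785))), Pow(-20, 2)) = Add(Add(42401, Rational(8821694552, 2736966785)), 400) = Add(Rational(116058950345337, 2736966785), 400) = Rational(117153737059337, 2736966785)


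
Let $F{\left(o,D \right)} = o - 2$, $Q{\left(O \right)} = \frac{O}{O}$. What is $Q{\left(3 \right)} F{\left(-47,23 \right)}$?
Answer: $-49$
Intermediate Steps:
$Q{\left(O \right)} = 1$
$F{\left(o,D \right)} = -2 + o$ ($F{\left(o,D \right)} = o - 2 = -2 + o$)
$Q{\left(3 \right)} F{\left(-47,23 \right)} = 1 \left(-2 - 47\right) = 1 \left(-49\right) = -49$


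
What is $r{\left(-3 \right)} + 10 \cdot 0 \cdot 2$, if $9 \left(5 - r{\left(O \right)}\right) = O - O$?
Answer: $5$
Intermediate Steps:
$r{\left(O \right)} = 5$ ($r{\left(O \right)} = 5 - \frac{O - O}{9} = 5 - 0 = 5 + 0 = 5$)
$r{\left(-3 \right)} + 10 \cdot 0 \cdot 2 = 5 + 10 \cdot 0 \cdot 2 = 5 + 10 \cdot 0 = 5 + 0 = 5$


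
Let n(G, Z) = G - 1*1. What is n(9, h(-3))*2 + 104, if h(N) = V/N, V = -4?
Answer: 120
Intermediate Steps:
h(N) = -4/N
n(G, Z) = -1 + G (n(G, Z) = G - 1 = -1 + G)
n(9, h(-3))*2 + 104 = (-1 + 9)*2 + 104 = 8*2 + 104 = 16 + 104 = 120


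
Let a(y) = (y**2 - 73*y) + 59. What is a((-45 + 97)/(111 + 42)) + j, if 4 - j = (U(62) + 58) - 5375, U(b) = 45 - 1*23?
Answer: 124847338/23409 ≈ 5333.3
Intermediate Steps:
U(b) = 22 (U(b) = 45 - 23 = 22)
j = 5299 (j = 4 - ((22 + 58) - 5375) = 4 - (80 - 5375) = 4 - 1*(-5295) = 4 + 5295 = 5299)
a(y) = 59 + y**2 - 73*y
a((-45 + 97)/(111 + 42)) + j = (59 + ((-45 + 97)/(111 + 42))**2 - 73*(-45 + 97)/(111 + 42)) + 5299 = (59 + (52/153)**2 - 3796/153) + 5299 = (59 + (52*(1/153))**2 - 3796/153) + 5299 = (59 + (52/153)**2 - 73*52/153) + 5299 = (59 + 2704/23409 - 3796/153) + 5299 = 803047/23409 + 5299 = 124847338/23409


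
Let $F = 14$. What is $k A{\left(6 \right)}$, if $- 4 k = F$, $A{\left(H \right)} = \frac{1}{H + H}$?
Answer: $- \frac{7}{24} \approx -0.29167$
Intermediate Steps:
$A{\left(H \right)} = \frac{1}{2 H}$
$k = - \frac{7}{2}$ ($k = \left(- \frac{1}{4}\right) 14 = - \frac{7}{2} \approx -3.5$)
$k A{\left(6 \right)} = - \frac{7 \frac{1}{2 \cdot 6}}{2} = - \frac{7 \cdot \frac{1}{2} \cdot \frac{1}{6}}{2} = \left(- \frac{7}{2}\right) \frac{1}{12} = - \frac{7}{24}$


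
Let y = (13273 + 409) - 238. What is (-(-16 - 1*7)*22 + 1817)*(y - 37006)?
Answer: -54734526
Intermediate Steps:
y = 13444 (y = 13682 - 238 = 13444)
(-(-16 - 1*7)*22 + 1817)*(y - 37006) = (-(-16 - 1*7)*22 + 1817)*(13444 - 37006) = (-(-16 - 7)*22 + 1817)*(-23562) = (-1*(-23)*22 + 1817)*(-23562) = (23*22 + 1817)*(-23562) = (506 + 1817)*(-23562) = 2323*(-23562) = -54734526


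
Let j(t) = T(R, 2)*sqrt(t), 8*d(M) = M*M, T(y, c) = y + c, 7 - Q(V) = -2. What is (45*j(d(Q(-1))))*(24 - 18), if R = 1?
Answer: 3645*sqrt(2)/2 ≈ 2577.4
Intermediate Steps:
Q(V) = 9 (Q(V) = 7 - 1*(-2) = 7 + 2 = 9)
T(y, c) = c + y
d(M) = M**2/8 (d(M) = (M*M)/8 = M**2/8)
j(t) = 3*sqrt(t) (j(t) = (2 + 1)*sqrt(t) = 3*sqrt(t))
(45*j(d(Q(-1))))*(24 - 18) = (45*(3*sqrt((1/8)*9**2)))*(24 - 18) = (45*(3*sqrt((1/8)*81)))*6 = (45*(3*sqrt(81/8)))*6 = (45*(3*(9*sqrt(2)/4)))*6 = (45*(27*sqrt(2)/4))*6 = (1215*sqrt(2)/4)*6 = 3645*sqrt(2)/2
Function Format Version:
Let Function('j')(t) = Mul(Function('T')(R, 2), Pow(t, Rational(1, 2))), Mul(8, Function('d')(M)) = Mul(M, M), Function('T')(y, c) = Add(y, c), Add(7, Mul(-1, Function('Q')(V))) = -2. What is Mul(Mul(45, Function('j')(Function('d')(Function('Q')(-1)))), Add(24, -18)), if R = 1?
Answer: Mul(Rational(3645, 2), Pow(2, Rational(1, 2))) ≈ 2577.4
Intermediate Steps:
Function('Q')(V) = 9 (Function('Q')(V) = Add(7, Mul(-1, -2)) = Add(7, 2) = 9)
Function('T')(y, c) = Add(c, y)
Function('d')(M) = Mul(Rational(1, 8), Pow(M, 2)) (Function('d')(M) = Mul(Rational(1, 8), Mul(M, M)) = Mul(Rational(1, 8), Pow(M, 2)))
Function('j')(t) = Mul(3, Pow(t, Rational(1, 2))) (Function('j')(t) = Mul(Add(2, 1), Pow(t, Rational(1, 2))) = Mul(3, Pow(t, Rational(1, 2))))
Mul(Mul(45, Function('j')(Function('d')(Function('Q')(-1)))), Add(24, -18)) = Mul(Mul(45, Mul(3, Pow(Mul(Rational(1, 8), Pow(9, 2)), Rational(1, 2)))), Add(24, -18)) = Mul(Mul(45, Mul(3, Pow(Mul(Rational(1, 8), 81), Rational(1, 2)))), 6) = Mul(Mul(45, Mul(3, Pow(Rational(81, 8), Rational(1, 2)))), 6) = Mul(Mul(45, Mul(3, Mul(Rational(9, 4), Pow(2, Rational(1, 2))))), 6) = Mul(Mul(45, Mul(Rational(27, 4), Pow(2, Rational(1, 2)))), 6) = Mul(Mul(Rational(1215, 4), Pow(2, Rational(1, 2))), 6) = Mul(Rational(3645, 2), Pow(2, Rational(1, 2)))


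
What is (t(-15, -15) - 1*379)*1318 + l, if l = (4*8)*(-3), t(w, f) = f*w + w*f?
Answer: 93482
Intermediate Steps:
t(w, f) = 2*f*w (t(w, f) = f*w + f*w = 2*f*w)
l = -96 (l = 32*(-3) = -96)
(t(-15, -15) - 1*379)*1318 + l = (2*(-15)*(-15) - 1*379)*1318 - 96 = (450 - 379)*1318 - 96 = 71*1318 - 96 = 93578 - 96 = 93482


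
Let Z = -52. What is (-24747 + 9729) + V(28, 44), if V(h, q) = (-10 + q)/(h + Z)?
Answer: -180233/12 ≈ -15019.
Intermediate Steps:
V(h, q) = (-10 + q)/(-52 + h) (V(h, q) = (-10 + q)/(h - 52) = (-10 + q)/(-52 + h))
(-24747 + 9729) + V(28, 44) = (-24747 + 9729) + (-10 + 44)/(-52 + 28) = -15018 + 34/(-24) = -15018 - 1/24*34 = -15018 - 17/12 = -180233/12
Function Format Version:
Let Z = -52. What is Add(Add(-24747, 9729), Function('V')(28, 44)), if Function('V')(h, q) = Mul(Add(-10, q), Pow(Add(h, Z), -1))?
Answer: Rational(-180233, 12) ≈ -15019.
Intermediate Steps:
Function('V')(h, q) = Mul(Pow(Add(-52, h), -1), Add(-10, q)) (Function('V')(h, q) = Mul(Add(-10, q), Pow(Add(h, -52), -1)) = Mul(Add(-10, q), Pow(Add(-52, h), -1)) = Mul(Pow(Add(-52, h), -1), Add(-10, q)))
Add(Add(-24747, 9729), Function('V')(28, 44)) = Add(Add(-24747, 9729), Mul(Pow(Add(-52, 28), -1), Add(-10, 44))) = Add(-15018, Mul(Pow(-24, -1), 34)) = Add(-15018, Mul(Rational(-1, 24), 34)) = Add(-15018, Rational(-17, 12)) = Rational(-180233, 12)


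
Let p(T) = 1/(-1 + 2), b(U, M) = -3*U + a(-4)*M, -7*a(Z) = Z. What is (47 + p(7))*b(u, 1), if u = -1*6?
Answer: 6240/7 ≈ 891.43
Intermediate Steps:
u = -6
a(Z) = -Z/7
b(U, M) = -3*U + 4*M/7 (b(U, M) = -3*U + (-1/7*(-4))*M = -3*U + 4*M/7)
p(T) = 1 (p(T) = 1/1 = 1)
(47 + p(7))*b(u, 1) = (47 + 1)*(-3*(-6) + (4/7)*1) = 48*(18 + 4/7) = 48*(130/7) = 6240/7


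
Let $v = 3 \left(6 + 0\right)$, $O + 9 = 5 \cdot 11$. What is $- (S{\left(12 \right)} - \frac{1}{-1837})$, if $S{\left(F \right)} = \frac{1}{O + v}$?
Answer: $- \frac{1901}{117568} \approx -0.016169$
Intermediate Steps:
$O = 46$ ($O = -9 + 5 \cdot 11 = -9 + 55 = 46$)
$v = 18$ ($v = 3 \cdot 6 = 18$)
$S{\left(F \right)} = \frac{1}{64}$ ($S{\left(F \right)} = \frac{1}{46 + 18} = \frac{1}{64}$)
$- (S{\left(12 \right)} - \frac{1}{-1837}) = - (\frac{1}{64} - \frac{1}{-1837}) = - (\frac{1}{64} - - \frac{1}{1837}) = - (\frac{1}{64} + \frac{1}{1837}) = \left(-1\right) \frac{1901}{117568} = - \frac{1901}{117568}$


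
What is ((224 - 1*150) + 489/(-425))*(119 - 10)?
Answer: 3374749/425 ≈ 7940.6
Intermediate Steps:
((224 - 1*150) + 489/(-425))*(119 - 10) = ((224 - 150) + 489*(-1/425))*109 = (74 - 489/425)*109 = (30961/425)*109 = 3374749/425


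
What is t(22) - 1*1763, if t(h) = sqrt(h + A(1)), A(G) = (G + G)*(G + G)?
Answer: -1763 + sqrt(26) ≈ -1757.9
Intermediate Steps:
A(G) = 4*G**2 (A(G) = (2*G)*(2*G) = 4*G**2)
t(h) = sqrt(4 + h) (t(h) = sqrt(h + 4*1**2) = sqrt(h + 4*1) = sqrt(h + 4) = sqrt(4 + h))
t(22) - 1*1763 = sqrt(4 + 22) - 1*1763 = sqrt(26) - 1763 = -1763 + sqrt(26)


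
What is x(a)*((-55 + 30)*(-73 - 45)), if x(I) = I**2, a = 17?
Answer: 852550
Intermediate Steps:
x(a)*((-55 + 30)*(-73 - 45)) = 17**2*((-55 + 30)*(-73 - 45)) = 289*(-25*(-118)) = 289*2950 = 852550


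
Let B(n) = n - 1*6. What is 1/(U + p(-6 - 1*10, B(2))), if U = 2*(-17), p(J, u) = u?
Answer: -1/38 ≈ -0.026316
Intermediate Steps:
B(n) = -6 + n (B(n) = n - 6 = -6 + n)
U = -34
1/(U + p(-6 - 1*10, B(2))) = 1/(-34 + (-6 + 2)) = 1/(-34 - 4) = 1/(-38) = -1/38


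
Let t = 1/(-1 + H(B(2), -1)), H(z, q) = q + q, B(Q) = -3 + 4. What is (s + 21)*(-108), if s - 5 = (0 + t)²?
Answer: -2820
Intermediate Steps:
B(Q) = 1
H(z, q) = 2*q
t = -⅓ (t = 1/(-1 + 2*(-1)) = 1/(-1 - 2) = 1/(-3) = -⅓ ≈ -0.33333)
s = 46/9 (s = 5 + (0 - ⅓)² = 5 + (-⅓)² = 5 + ⅑ = 46/9 ≈ 5.1111)
(s + 21)*(-108) = (46/9 + 21)*(-108) = (235/9)*(-108) = -2820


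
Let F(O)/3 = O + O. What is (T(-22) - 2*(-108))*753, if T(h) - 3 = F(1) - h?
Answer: 185991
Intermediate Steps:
F(O) = 6*O (F(O) = 3*(O + O) = 3*(2*O) = 6*O)
T(h) = 9 - h (T(h) = 3 + (6*1 - h) = 3 + (6 - h) = 9 - h)
(T(-22) - 2*(-108))*753 = ((9 - 1*(-22)) - 2*(-108))*753 = ((9 + 22) + 216)*753 = (31 + 216)*753 = 247*753 = 185991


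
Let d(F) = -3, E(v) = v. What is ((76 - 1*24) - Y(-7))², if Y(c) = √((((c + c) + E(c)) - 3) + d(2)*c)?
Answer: (52 - I*√3)² ≈ 2701.0 - 180.13*I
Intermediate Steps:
Y(c) = I*√3 (Y(c) = √((((c + c) + c) - 3) - 3*c) = √(((2*c + c) - 3) - 3*c) = √((3*c - 3) - 3*c) = √((-3 + 3*c) - 3*c) = √(-3) = I*√3)
((76 - 1*24) - Y(-7))² = ((76 - 1*24) - I*√3)² = ((76 - 24) - I*√3)² = (52 - I*√3)²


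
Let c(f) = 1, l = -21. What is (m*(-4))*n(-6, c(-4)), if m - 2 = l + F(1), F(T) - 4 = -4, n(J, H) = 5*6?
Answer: 2280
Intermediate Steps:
n(J, H) = 30
F(T) = 0 (F(T) = 4 - 4 = 0)
m = -19 (m = 2 + (-21 + 0) = 2 - 21 = -19)
(m*(-4))*n(-6, c(-4)) = -19*(-4)*30 = 76*30 = 2280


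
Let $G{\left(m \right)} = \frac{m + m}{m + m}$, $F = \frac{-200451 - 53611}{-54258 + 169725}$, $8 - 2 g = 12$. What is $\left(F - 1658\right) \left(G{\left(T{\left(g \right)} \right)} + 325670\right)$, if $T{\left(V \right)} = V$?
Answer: $- \frac{20810197563836}{38489} \approx -5.4068 \cdot 10^{8}$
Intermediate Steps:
$g = -2$ ($g = 4 - 6 = -2$)
$F = - \frac{254062}{115467} \approx -2.2003$
$G{\left(m \right)} = 1$ ($G{\left(m \right)} = \frac{2 m}{2 m} = 2 m \frac{1}{2 m} = 1$)
$\left(F - 1658\right) \left(G{\left(T{\left(g \right)} \right)} + 325670\right) = \left(- \frac{254062}{115467} - 1658\right) \left(1 + 325670\right) = \left(- \frac{191698348}{115467}\right) 325671 = - \frac{20810197563836}{38489}$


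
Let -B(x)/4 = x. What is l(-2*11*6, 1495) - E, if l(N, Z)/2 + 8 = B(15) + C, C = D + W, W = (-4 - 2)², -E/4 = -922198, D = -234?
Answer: -3689324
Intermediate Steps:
E = 3688792 (E = -4*(-922198) = 3688792)
B(x) = -4*x
W = 36 (W = (-6)² = 36)
C = -198 (C = -234 + 36 = -198)
l(N, Z) = -532 (l(N, Z) = -16 + 2*(-4*15 - 198) = -16 + 2*(-60 - 198) = -16 + 2*(-258) = -16 - 516 = -532)
l(-2*11*6, 1495) - E = -532 - 1*3688792 = -532 - 3688792 = -3689324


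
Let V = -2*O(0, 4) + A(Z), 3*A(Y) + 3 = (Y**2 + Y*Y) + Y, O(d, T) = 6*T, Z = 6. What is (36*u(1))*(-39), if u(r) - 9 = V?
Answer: 19656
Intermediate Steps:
A(Y) = -1 + Y/3 + 2*Y**2/3 (A(Y) = -1 + ((Y**2 + Y*Y) + Y)/3 = -1 + ((Y**2 + Y**2) + Y)/3 = -1 + (2*Y**2 + Y)/3 = -1 + (Y + 2*Y**2)/3 = -1 + (Y/3 + 2*Y**2/3) = -1 + Y/3 + 2*Y**2/3)
V = -23 (V = -12*4 + (-1 + (1/3)*6 + (2/3)*6**2) = -2*24 + (-1 + 2 + (2/3)*36) = -48 + (-1 + 2 + 24) = -48 + 25 = -23)
u(r) = -14 (u(r) = 9 - 23 = -14)
(36*u(1))*(-39) = (36*(-14))*(-39) = -504*(-39) = 19656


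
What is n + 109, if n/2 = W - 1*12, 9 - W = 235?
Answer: -367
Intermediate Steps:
W = -226 (W = 9 - 1*235 = 9 - 235 = -226)
n = -476 (n = 2*(-226 - 1*12) = 2*(-226 - 12) = 2*(-238) = -476)
n + 109 = -476 + 109 = -367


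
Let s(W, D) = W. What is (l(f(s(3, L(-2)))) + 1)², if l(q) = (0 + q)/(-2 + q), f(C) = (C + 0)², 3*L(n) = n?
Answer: 256/49 ≈ 5.2245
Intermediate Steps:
L(n) = n/3
f(C) = C²
l(q) = q/(-2 + q)
(l(f(s(3, L(-2)))) + 1)² = (3²/(-2 + 3²) + 1)² = (9/(-2 + 9) + 1)² = (9/7 + 1)² = (16/7)² = 256/49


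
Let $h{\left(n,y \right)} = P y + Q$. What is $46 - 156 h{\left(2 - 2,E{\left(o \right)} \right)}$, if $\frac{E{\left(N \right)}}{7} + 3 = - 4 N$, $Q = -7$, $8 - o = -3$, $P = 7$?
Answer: $360406$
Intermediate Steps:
$o = 11$ ($o = 8 - -3 = 8 + 3 = 11$)
$E{\left(N \right)} = -21 - 28 N$ ($E{\left(N \right)} = -21 + 7 \left(- 4 N\right) = -21 - 28 N$)
$h{\left(n,y \right)} = -7 + 7 y$ ($h{\left(n,y \right)} = 7 y - 7 = -7 + 7 y$)
$46 - 156 h{\left(2 - 2,E{\left(o \right)} \right)} = 46 - 156 \left(-7 + 7 \left(-21 - 308\right)\right) = 46 - 156 \left(-7 + 7 \left(-329\right)\right) = 46 - 156 \left(-7 - 2303\right) = 46 - -360360 = 46 + 360360 = 360406$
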